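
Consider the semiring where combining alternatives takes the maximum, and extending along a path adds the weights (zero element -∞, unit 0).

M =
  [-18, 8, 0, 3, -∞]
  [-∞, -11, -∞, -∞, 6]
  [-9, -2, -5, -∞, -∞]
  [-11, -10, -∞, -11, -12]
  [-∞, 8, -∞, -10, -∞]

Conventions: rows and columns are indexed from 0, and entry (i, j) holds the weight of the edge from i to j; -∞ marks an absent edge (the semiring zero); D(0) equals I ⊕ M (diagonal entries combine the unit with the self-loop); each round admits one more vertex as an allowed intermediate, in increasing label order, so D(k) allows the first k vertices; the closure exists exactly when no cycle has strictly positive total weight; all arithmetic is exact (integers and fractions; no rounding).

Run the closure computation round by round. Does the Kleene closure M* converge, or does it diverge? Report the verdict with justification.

D(0):
  [0, 8, 0, 3, -∞]
  [-∞, 0, -∞, -∞, 6]
  [-9, -2, 0, -∞, -∞]
  [-11, -10, -∞, 0, -12]
  [-∞, 8, -∞, -10, 0]
D(1):
  [0, 8, 0, 3, -∞]
  [-∞, 0, -∞, -∞, 6]
  [-9, -1, 0, -6, -∞]
  [-11, -3, -11, 0, -12]
  [-∞, 8, -∞, -10, 0]
Detection: at round 2, diagonal entry (4, 4) turns strictly positive.
Key observation: the cycle 4->1->4 has total weight 8 + 6, which is strictly positive.
Answer: DIVERGES — positive cycle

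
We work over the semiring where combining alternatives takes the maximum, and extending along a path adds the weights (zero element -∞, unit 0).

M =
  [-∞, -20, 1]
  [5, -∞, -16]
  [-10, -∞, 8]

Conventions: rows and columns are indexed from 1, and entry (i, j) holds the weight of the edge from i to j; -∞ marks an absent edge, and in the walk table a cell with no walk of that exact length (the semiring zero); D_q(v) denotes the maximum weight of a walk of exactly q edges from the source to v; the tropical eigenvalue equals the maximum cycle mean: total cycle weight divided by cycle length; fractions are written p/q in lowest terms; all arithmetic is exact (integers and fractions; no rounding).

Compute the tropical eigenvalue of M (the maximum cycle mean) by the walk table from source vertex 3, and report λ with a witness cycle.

q=0: [-∞, -∞, 0]
q=1: [-10, -∞, 8]
q=2: [-2, -30, 16]
q=3: [6, -22, 24]
Optimal cycle mean attained by: cycle 3->3, total 8, length 1.
Answer: λ = 8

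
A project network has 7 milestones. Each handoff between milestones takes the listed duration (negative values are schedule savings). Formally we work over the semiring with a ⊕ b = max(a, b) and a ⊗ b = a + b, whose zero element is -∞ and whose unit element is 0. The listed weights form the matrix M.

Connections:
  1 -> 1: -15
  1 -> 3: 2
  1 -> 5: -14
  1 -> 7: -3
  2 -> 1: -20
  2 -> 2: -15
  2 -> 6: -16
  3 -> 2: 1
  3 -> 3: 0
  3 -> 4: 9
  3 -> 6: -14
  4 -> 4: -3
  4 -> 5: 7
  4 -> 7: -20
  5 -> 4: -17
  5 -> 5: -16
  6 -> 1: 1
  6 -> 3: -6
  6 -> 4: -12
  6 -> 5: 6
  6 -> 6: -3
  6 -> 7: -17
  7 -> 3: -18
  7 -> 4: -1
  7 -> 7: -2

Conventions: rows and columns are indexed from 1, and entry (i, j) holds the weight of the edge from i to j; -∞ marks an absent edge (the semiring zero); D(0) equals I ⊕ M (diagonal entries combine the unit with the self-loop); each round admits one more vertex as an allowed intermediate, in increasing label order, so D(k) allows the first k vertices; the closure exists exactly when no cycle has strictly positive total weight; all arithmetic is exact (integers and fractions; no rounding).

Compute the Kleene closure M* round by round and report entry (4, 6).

D(0):
  [0, -∞, 2, -∞, -14, -∞, -3]
  [-20, 0, -∞, -∞, -∞, -16, -∞]
  [-∞, 1, 0, 9, -∞, -14, -∞]
  [-∞, -∞, -∞, 0, 7, -∞, -20]
  [-∞, -∞, -∞, -17, 0, -∞, -∞]
  [1, -∞, -6, -12, 6, 0, -17]
  [-∞, -∞, -18, -1, -∞, -∞, 0]
D(1):
  [0, -∞, 2, -∞, -14, -∞, -3]
  [-20, 0, -18, -∞, -34, -16, -23]
  [-∞, 1, 0, 9, -∞, -14, -∞]
  [-∞, -∞, -∞, 0, 7, -∞, -20]
  [-∞, -∞, -∞, -17, 0, -∞, -∞]
  [1, -∞, 3, -12, 6, 0, -2]
  [-∞, -∞, -18, -1, -∞, -∞, 0]
D(2):
  [0, -∞, 2, -∞, -14, -∞, -3]
  [-20, 0, -18, -∞, -34, -16, -23]
  [-19, 1, 0, 9, -33, -14, -22]
  [-∞, -∞, -∞, 0, 7, -∞, -20]
  [-∞, -∞, -∞, -17, 0, -∞, -∞]
  [1, -∞, 3, -12, 6, 0, -2]
  [-∞, -∞, -18, -1, -∞, -∞, 0]
D(3):
  [0, 3, 2, 11, -14, -12, -3]
  [-20, 0, -18, -9, -34, -16, -23]
  [-19, 1, 0, 9, -33, -14, -22]
  [-∞, -∞, -∞, 0, 7, -∞, -20]
  [-∞, -∞, -∞, -17, 0, -∞, -∞]
  [1, 4, 3, 12, 6, 0, -2]
  [-37, -17, -18, -1, -51, -32, 0]
D(4):
  [0, 3, 2, 11, 18, -12, -3]
  [-20, 0, -18, -9, -2, -16, -23]
  [-19, 1, 0, 9, 16, -14, -11]
  [-∞, -∞, -∞, 0, 7, -∞, -20]
  [-∞, -∞, -∞, -17, 0, -∞, -37]
  [1, 4, 3, 12, 19, 0, -2]
  [-37, -17, -18, -1, 6, -32, 0]
D(5):
  [0, 3, 2, 11, 18, -12, -3]
  [-20, 0, -18, -9, -2, -16, -23]
  [-19, 1, 0, 9, 16, -14, -11]
  [-∞, -∞, -∞, 0, 7, -∞, -20]
  [-∞, -∞, -∞, -17, 0, -∞, -37]
  [1, 4, 3, 12, 19, 0, -2]
  [-37, -17, -18, -1, 6, -32, 0]
D(6):
  [0, 3, 2, 11, 18, -12, -3]
  [-15, 0, -13, -4, 3, -16, -18]
  [-13, 1, 0, 9, 16, -14, -11]
  [-∞, -∞, -∞, 0, 7, -∞, -20]
  [-∞, -∞, -∞, -17, 0, -∞, -37]
  [1, 4, 3, 12, 19, 0, -2]
  [-31, -17, -18, -1, 6, -32, 0]
D(7):
  [0, 3, 2, 11, 18, -12, -3]
  [-15, 0, -13, -4, 3, -16, -18]
  [-13, 1, 0, 9, 16, -14, -11]
  [-51, -37, -38, 0, 7, -52, -20]
  [-68, -54, -55, -17, 0, -69, -37]
  [1, 4, 3, 12, 19, 0, -2]
  [-31, -17, -18, -1, 6, -32, 0]
Answer: M*[4][6] = -52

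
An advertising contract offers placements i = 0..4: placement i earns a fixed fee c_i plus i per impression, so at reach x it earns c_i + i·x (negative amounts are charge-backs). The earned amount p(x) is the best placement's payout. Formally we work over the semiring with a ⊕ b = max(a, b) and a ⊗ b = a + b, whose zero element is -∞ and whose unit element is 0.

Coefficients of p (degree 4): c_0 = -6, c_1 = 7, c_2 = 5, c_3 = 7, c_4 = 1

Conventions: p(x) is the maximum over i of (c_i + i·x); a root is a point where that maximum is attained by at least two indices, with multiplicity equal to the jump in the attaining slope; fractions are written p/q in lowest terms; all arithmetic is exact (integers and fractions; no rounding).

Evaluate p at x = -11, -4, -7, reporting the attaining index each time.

p(-11) = max(-6+0·(-11)=-6, 7+1·(-11)=-4, 5+2·(-11)=-17, 7+3·(-11)=-26, 1+4·(-11)=-43) = -4 (attained by i=1)
p(-4) = max(-6+0·(-4)=-6, 7+1·(-4)=3, 5+2·(-4)=-3, 7+3·(-4)=-5, 1+4·(-4)=-15) = 3 (attained by i=1)
p(-7) = max(-6+0·(-7)=-6, 7+1·(-7)=0, 5+2·(-7)=-9, 7+3·(-7)=-14, 1+4·(-7)=-27) = 0 (attained by i=1)
Answer: p(-11) = -4; p(-4) = 3; p(-7) = 0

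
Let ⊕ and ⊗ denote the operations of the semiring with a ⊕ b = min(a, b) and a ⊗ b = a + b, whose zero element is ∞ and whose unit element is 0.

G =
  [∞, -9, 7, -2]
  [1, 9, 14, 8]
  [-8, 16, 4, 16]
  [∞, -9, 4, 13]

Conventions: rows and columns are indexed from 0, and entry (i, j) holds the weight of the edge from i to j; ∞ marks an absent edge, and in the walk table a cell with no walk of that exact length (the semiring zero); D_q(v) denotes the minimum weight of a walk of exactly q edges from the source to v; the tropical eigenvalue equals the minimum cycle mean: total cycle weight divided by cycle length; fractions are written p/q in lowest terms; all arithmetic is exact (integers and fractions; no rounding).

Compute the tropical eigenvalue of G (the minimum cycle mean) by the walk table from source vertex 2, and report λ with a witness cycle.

q=0: [∞, ∞, 0, ∞]
q=1: [-8, 16, 4, 16]
q=2: [-4, -17, -1, -10]
q=3: [-16, -19, -6, -9]
q=4: [-18, -25, -9, -18]
Optimal cycle mean attained by: cycle 0->1->0, total (-9) + 1, length 2.
Answer: λ = -4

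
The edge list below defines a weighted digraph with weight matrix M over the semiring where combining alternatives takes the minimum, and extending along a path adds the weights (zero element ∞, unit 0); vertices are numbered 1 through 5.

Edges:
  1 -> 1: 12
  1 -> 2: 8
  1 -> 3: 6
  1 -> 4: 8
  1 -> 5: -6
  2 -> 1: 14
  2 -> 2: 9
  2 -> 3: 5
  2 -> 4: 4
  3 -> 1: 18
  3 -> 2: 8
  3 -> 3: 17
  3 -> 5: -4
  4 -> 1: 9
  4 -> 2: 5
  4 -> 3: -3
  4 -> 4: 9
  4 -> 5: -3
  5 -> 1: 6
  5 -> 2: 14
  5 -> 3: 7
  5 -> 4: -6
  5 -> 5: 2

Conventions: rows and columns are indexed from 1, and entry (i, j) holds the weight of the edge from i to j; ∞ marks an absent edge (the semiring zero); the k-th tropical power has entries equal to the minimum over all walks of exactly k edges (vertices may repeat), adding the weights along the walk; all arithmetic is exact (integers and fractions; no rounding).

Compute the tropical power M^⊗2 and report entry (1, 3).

M^⊗2:
  [0, 8, 1, -12, -4]
  [13, 9, 1, 13, 1]
  [2, 10, 3, -10, -2]
  [3, 5, 4, -9, -7]
  [3, -1, -9, -4, -9]
Key observation: the optimum is the walk 1->5->3, with weight (-6) + 7 = 1.
Optimal value attained by: walk 1->5->3.
Answer: (M^⊗2)[1][3] = 1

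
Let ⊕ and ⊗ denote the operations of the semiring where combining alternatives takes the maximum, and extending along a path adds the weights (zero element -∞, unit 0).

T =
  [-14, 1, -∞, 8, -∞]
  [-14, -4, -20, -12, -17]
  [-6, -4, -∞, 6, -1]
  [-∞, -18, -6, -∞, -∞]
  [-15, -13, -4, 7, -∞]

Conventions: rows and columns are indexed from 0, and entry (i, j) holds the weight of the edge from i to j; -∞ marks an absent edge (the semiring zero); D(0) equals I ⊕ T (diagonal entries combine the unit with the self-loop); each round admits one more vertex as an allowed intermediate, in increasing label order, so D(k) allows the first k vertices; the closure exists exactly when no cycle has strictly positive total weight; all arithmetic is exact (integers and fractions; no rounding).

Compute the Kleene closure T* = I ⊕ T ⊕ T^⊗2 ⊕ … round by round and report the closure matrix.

D(0):
  [0, 1, -∞, 8, -∞]
  [-14, 0, -20, -12, -17]
  [-6, -4, 0, 6, -1]
  [-∞, -18, -6, 0, -∞]
  [-15, -13, -4, 7, 0]
D(1):
  [0, 1, -∞, 8, -∞]
  [-14, 0, -20, -6, -17]
  [-6, -4, 0, 6, -1]
  [-∞, -18, -6, 0, -∞]
  [-15, -13, -4, 7, 0]
D(2):
  [0, 1, -19, 8, -16]
  [-14, 0, -20, -6, -17]
  [-6, -4, 0, 6, -1]
  [-32, -18, -6, 0, -35]
  [-15, -13, -4, 7, 0]
D(3):
  [0, 1, -19, 8, -16]
  [-14, 0, -20, -6, -17]
  [-6, -4, 0, 6, -1]
  [-12, -10, -6, 0, -7]
  [-10, -8, -4, 7, 0]
D(4):
  [0, 1, 2, 8, 1]
  [-14, 0, -12, -6, -13]
  [-6, -4, 0, 6, -1]
  [-12, -10, -6, 0, -7]
  [-5, -3, 1, 7, 0]
D(5):
  [0, 1, 2, 8, 1]
  [-14, 0, -12, -6, -13]
  [-6, -4, 0, 6, -1]
  [-12, -10, -6, 0, -7]
  [-5, -3, 1, 7, 0]
Answer: T* = [[0, 1, 2, 8, 1], [-14, 0, -12, -6, -13], [-6, -4, 0, 6, -1], [-12, -10, -6, 0, -7], [-5, -3, 1, 7, 0]]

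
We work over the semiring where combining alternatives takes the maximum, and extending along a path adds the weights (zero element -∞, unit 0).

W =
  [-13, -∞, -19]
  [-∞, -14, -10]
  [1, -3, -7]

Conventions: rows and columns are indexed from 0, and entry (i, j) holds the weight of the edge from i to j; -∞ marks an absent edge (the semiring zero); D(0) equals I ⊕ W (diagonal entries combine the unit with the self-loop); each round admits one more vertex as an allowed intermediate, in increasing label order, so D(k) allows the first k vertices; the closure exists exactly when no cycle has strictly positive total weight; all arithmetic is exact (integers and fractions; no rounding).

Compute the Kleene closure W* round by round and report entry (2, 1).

D(0):
  [0, -∞, -19]
  [-∞, 0, -10]
  [1, -3, 0]
D(1):
  [0, -∞, -19]
  [-∞, 0, -10]
  [1, -3, 0]
D(2):
  [0, -∞, -19]
  [-∞, 0, -10]
  [1, -3, 0]
D(3):
  [0, -22, -19]
  [-9, 0, -10]
  [1, -3, 0]
Answer: W*[2][1] = -3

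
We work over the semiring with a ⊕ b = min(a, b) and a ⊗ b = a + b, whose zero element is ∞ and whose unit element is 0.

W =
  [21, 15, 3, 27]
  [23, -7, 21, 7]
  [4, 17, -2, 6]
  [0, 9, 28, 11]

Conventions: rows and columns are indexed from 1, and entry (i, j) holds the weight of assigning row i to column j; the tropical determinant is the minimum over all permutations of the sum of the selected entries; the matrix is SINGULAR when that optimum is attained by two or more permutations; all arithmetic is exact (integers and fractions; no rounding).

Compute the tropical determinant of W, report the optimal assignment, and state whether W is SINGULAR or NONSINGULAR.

σ = (1, 2, 3, 4): 21 + (-7) + (-2) + 11 = 23
σ = (1, 2, 4, 3): 21 + (-7) + 6 + 28 = 48
σ = (1, 3, 2, 4): 21 + 21 + 17 + 11 = 70
σ = (1, 3, 4, 2): 21 + 21 + 6 + 9 = 57
σ = (1, 4, 2, 3): 21 + 7 + 17 + 28 = 73
σ = (1, 4, 3, 2): 21 + 7 + (-2) + 9 = 35
σ = (2, 1, 3, 4): 15 + 23 + (-2) + 11 = 47
σ = (2, 1, 4, 3): 15 + 23 + 6 + 28 = 72
σ = (2, 3, 1, 4): 15 + 21 + 4 + 11 = 51
σ = (2, 3, 4, 1): 15 + 21 + 6 + 0 = 42
σ = (2, 4, 1, 3): 15 + 7 + 4 + 28 = 54
σ = (2, 4, 3, 1): 15 + 7 + (-2) + 0 = 20
σ = (3, 1, 2, 4): 3 + 23 + 17 + 11 = 54
σ = (3, 1, 4, 2): 3 + 23 + 6 + 9 = 41
σ = (3, 2, 1, 4): 3 + (-7) + 4 + 11 = 11
σ = (3, 2, 4, 1): 3 + (-7) + 6 + 0 = 2
σ = (3, 4, 1, 2): 3 + 7 + 4 + 9 = 23
σ = (3, 4, 2, 1): 3 + 7 + 17 + 0 = 27
σ = (4, 1, 2, 3): 27 + 23 + 17 + 28 = 95
σ = (4, 1, 3, 2): 27 + 23 + (-2) + 9 = 57
σ = (4, 2, 1, 3): 27 + (-7) + 4 + 28 = 52
σ = (4, 2, 3, 1): 27 + (-7) + (-2) + 0 = 18
σ = (4, 3, 1, 2): 27 + 21 + 4 + 9 = 61
σ = (4, 3, 2, 1): 27 + 21 + 17 + 0 = 65
Optimal value attained by: σ = (3, 2, 4, 1).
Answer: det⊕(W) = 2; verdict: NONSINGULAR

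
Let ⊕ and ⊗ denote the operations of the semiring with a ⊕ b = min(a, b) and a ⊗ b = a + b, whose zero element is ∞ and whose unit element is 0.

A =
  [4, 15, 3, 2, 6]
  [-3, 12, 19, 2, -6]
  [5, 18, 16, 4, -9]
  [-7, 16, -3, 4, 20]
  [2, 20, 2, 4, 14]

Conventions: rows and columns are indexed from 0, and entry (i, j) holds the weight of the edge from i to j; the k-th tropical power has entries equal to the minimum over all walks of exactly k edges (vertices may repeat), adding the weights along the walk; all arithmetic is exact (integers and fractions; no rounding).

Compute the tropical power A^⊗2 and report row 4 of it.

A^⊗2:
  [-5, 18, -1, 6, -6]
  [-5, 12, -4, -2, 3]
  [-7, 11, -7, -5, 5]
  [-3, 8, -4, -5, -12]
  [-3, 17, 1, 4, -7]
Answer: row 4 of A^⊗2 = [-3, 17, 1, 4, -7]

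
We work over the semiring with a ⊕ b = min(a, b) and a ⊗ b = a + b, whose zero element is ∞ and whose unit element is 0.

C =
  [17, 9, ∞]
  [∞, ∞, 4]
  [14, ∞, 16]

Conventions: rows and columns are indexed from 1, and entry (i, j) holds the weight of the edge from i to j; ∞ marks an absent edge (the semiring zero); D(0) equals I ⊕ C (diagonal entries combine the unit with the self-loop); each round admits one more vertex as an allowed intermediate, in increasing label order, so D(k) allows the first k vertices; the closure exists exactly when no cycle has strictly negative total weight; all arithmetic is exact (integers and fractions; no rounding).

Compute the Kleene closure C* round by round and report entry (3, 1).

D(0):
  [0, 9, ∞]
  [∞, 0, 4]
  [14, ∞, 0]
D(1):
  [0, 9, ∞]
  [∞, 0, 4]
  [14, 23, 0]
D(2):
  [0, 9, 13]
  [∞, 0, 4]
  [14, 23, 0]
D(3):
  [0, 9, 13]
  [18, 0, 4]
  [14, 23, 0]
Answer: C*[3][1] = 14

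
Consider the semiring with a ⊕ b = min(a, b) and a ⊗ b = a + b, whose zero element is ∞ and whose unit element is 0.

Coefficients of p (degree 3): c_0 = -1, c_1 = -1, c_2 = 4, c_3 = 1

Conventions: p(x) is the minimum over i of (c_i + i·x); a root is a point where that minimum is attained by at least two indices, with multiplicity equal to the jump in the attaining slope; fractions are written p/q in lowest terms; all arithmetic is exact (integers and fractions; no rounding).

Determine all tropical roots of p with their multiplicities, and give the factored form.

hull edge (i=0, c=-1) to (i=1, c=-1): slope 0, span 1
hull edge (i=1, c=-1) to (i=3, c=1): slope 1, span 2
Factored form: p(x) = 1 ⊗ (x ⊕ (-1)) ⊗ (x ⊕ (-1)) ⊗ (x ⊕ 0)
Answer: roots = -1 (mult 2), 0 (mult 1)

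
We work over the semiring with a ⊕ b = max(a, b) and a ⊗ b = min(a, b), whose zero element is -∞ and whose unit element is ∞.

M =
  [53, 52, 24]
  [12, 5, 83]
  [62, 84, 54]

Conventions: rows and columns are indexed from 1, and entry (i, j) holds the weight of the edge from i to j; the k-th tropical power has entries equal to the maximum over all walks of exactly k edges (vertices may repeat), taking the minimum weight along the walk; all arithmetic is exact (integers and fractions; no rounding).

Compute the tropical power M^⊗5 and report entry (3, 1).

M^⊗2:
  [53, 52, 52]
  [62, 83, 54]
  [54, 54, 83]
M^⊗3:
  [53, 52, 52]
  [54, 54, 83]
  [62, 83, 54]
M^⊗4:
  [53, 52, 52]
  [62, 83, 54]
  [54, 54, 83]
M^⊗5:
  [53, 52, 52]
  [54, 54, 83]
  [62, 83, 54]
Key observation: the optimum is the walk 3->2->3->2->3->1, with weight 84 min 83 min 84 min 83 min 62 = 62.
Optimal value attained by: walk 3->2->3->2->3->1.
Answer: (M^⊗5)[3][1] = 62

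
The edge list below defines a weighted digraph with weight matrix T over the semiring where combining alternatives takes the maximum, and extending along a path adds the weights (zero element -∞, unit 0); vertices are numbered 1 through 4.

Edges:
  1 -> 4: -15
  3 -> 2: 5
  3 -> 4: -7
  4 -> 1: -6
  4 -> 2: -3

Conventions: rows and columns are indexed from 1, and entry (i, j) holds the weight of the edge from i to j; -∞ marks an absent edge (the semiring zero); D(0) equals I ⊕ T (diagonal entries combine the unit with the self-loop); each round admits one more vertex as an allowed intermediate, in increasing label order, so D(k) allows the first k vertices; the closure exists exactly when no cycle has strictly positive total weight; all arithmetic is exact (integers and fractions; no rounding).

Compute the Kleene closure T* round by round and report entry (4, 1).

D(0):
  [0, -∞, -∞, -15]
  [-∞, 0, -∞, -∞]
  [-∞, 5, 0, -7]
  [-6, -3, -∞, 0]
D(1):
  [0, -∞, -∞, -15]
  [-∞, 0, -∞, -∞]
  [-∞, 5, 0, -7]
  [-6, -3, -∞, 0]
D(2):
  [0, -∞, -∞, -15]
  [-∞, 0, -∞, -∞]
  [-∞, 5, 0, -7]
  [-6, -3, -∞, 0]
D(3):
  [0, -∞, -∞, -15]
  [-∞, 0, -∞, -∞]
  [-∞, 5, 0, -7]
  [-6, -3, -∞, 0]
D(4):
  [0, -18, -∞, -15]
  [-∞, 0, -∞, -∞]
  [-13, 5, 0, -7]
  [-6, -3, -∞, 0]
Answer: T*[4][1] = -6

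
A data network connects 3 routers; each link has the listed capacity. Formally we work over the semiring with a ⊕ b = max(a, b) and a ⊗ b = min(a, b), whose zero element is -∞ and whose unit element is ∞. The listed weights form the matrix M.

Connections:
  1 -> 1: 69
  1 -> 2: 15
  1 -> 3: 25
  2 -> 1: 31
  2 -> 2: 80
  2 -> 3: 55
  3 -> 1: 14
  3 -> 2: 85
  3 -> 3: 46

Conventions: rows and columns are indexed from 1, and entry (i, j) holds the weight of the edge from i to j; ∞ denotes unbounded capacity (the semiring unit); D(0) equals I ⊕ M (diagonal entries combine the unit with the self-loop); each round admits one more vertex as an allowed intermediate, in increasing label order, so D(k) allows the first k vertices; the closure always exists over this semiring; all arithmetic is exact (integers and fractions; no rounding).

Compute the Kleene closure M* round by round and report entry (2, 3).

D(0):
  [∞, 15, 25]
  [31, ∞, 55]
  [14, 85, ∞]
D(1):
  [∞, 15, 25]
  [31, ∞, 55]
  [14, 85, ∞]
D(2):
  [∞, 15, 25]
  [31, ∞, 55]
  [31, 85, ∞]
D(3):
  [∞, 25, 25]
  [31, ∞, 55]
  [31, 85, ∞]
Answer: M*[2][3] = 55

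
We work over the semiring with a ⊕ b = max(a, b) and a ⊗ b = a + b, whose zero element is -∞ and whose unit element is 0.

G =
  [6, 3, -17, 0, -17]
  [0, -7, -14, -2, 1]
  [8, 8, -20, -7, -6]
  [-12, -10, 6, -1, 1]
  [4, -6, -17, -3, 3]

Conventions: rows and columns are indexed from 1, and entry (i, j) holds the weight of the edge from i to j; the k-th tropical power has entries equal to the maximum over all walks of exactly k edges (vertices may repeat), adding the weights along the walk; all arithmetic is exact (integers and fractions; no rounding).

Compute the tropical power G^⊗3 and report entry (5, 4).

G^⊗2:
  [12, 9, 6, 6, 4]
  [6, 3, 4, 0, 4]
  [14, 11, -1, 8, 9]
  [14, 14, 5, -1, 4]
  [10, 7, 3, 4, 6]
G^⊗3:
  [18, 15, 12, 12, 10]
  [12, 12, 6, 6, 7]
  [20, 17, 14, 14, 12]
  [20, 17, 5, 14, 15]
  [16, 13, 10, 10, 9]
Key observation: the optimum is the walk 5->1->1->4, with weight 4 + 6 + 0 = 10.
Optimal value attained by: walk 5->1->1->4.
Answer: (G^⊗3)[5][4] = 10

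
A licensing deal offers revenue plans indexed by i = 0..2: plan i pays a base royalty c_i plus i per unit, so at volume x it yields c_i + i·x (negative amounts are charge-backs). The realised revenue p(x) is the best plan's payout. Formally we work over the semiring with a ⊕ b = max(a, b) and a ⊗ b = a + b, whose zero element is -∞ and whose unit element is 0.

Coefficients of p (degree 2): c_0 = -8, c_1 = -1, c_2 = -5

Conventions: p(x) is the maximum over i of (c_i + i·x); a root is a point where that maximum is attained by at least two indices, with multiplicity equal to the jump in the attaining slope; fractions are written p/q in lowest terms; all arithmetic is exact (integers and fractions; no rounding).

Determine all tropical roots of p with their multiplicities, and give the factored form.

hull edge (i=0, c=-8) to (i=1, c=-1): slope 7, span 1
hull edge (i=1, c=-1) to (i=2, c=-5): slope -4, span 1
Factored form: p(x) = -5 ⊗ (x ⊕ (-7)) ⊗ (x ⊕ 4)
Answer: roots = -7 (mult 1), 4 (mult 1)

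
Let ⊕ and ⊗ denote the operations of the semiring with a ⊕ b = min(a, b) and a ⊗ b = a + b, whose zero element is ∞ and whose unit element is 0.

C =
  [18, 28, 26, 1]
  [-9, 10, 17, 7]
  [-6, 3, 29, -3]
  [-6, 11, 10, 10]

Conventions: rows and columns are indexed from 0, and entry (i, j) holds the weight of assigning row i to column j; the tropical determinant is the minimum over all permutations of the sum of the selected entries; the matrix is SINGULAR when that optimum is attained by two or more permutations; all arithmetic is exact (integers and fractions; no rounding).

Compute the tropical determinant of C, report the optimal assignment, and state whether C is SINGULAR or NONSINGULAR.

σ = (0, 1, 2, 3): 18 + 10 + 29 + 10 = 67
σ = (0, 1, 3, 2): 18 + 10 + (-3) + 10 = 35
σ = (0, 2, 1, 3): 18 + 17 + 3 + 10 = 48
σ = (0, 2, 3, 1): 18 + 17 + (-3) + 11 = 43
σ = (0, 3, 1, 2): 18 + 7 + 3 + 10 = 38
σ = (0, 3, 2, 1): 18 + 7 + 29 + 11 = 65
σ = (1, 0, 2, 3): 28 + (-9) + 29 + 10 = 58
σ = (1, 0, 3, 2): 28 + (-9) + (-3) + 10 = 26
σ = (1, 2, 0, 3): 28 + 17 + (-6) + 10 = 49
σ = (1, 2, 3, 0): 28 + 17 + (-3) + (-6) = 36
σ = (1, 3, 0, 2): 28 + 7 + (-6) + 10 = 39
σ = (1, 3, 2, 0): 28 + 7 + 29 + (-6) = 58
σ = (2, 0, 1, 3): 26 + (-9) + 3 + 10 = 30
σ = (2, 0, 3, 1): 26 + (-9) + (-3) + 11 = 25
σ = (2, 1, 0, 3): 26 + 10 + (-6) + 10 = 40
σ = (2, 1, 3, 0): 26 + 10 + (-3) + (-6) = 27
σ = (2, 3, 0, 1): 26 + 7 + (-6) + 11 = 38
σ = (2, 3, 1, 0): 26 + 7 + 3 + (-6) = 30
σ = (3, 0, 1, 2): 1 + (-9) + 3 + 10 = 5
σ = (3, 0, 2, 1): 1 + (-9) + 29 + 11 = 32
σ = (3, 1, 0, 2): 1 + 10 + (-6) + 10 = 15
σ = (3, 1, 2, 0): 1 + 10 + 29 + (-6) = 34
σ = (3, 2, 0, 1): 1 + 17 + (-6) + 11 = 23
σ = (3, 2, 1, 0): 1 + 17 + 3 + (-6) = 15
Optimal value attained by: σ = (3, 0, 1, 2).
Answer: det⊕(C) = 5; verdict: NONSINGULAR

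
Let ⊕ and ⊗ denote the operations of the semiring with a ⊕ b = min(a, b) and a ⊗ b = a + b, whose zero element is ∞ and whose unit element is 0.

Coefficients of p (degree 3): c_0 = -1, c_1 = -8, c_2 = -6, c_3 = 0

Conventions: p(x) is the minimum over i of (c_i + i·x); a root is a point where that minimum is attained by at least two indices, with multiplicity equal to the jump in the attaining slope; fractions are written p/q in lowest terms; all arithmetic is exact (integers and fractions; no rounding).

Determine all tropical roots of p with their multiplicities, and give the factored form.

hull edge (i=0, c=-1) to (i=1, c=-8): slope -7, span 1
hull edge (i=1, c=-8) to (i=2, c=-6): slope 2, span 1
hull edge (i=2, c=-6) to (i=3, c=0): slope 6, span 1
Factored form: p(x) = 0 ⊗ (x ⊕ (-6)) ⊗ (x ⊕ (-2)) ⊗ (x ⊕ 7)
Answer: roots = -6 (mult 1), -2 (mult 1), 7 (mult 1)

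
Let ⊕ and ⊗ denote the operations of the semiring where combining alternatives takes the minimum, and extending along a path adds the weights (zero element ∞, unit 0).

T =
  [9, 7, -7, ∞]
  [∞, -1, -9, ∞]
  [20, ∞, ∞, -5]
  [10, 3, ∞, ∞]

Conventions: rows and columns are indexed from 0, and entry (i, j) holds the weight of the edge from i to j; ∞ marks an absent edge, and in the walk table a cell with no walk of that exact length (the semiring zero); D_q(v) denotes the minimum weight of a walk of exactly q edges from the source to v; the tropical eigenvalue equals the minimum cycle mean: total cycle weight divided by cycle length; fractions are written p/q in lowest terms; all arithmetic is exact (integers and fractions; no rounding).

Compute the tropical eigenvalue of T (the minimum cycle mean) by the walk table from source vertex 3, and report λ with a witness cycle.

q=0: [∞, ∞, ∞, 0]
q=1: [10, 3, ∞, ∞]
q=2: [19, 2, -6, ∞]
q=3: [14, 1, -7, -11]
q=4: [-1, -8, -8, -12]
Optimal cycle mean attained by: cycle 1->2->3->1, total (-9) + (-5) + 3, length 3.
Answer: λ = -11/3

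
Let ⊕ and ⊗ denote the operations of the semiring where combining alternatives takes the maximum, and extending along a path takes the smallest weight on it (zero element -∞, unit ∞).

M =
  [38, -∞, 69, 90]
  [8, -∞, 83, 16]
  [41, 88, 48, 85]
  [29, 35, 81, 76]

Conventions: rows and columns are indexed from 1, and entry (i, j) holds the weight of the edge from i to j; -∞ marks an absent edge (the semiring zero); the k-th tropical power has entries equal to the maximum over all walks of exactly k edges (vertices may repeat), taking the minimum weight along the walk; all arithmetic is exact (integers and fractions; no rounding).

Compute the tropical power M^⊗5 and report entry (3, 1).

M^⊗2:
  [41, 69, 81, 76]
  [41, 83, 48, 83]
  [41, 48, 83, 76]
  [41, 81, 76, 81]
M^⊗3:
  [41, 81, 76, 81]
  [41, 48, 83, 76]
  [41, 83, 76, 83]
  [41, 76, 81, 76]
M^⊗4:
  [41, 76, 81, 76]
  [41, 83, 76, 83]
  [41, 76, 83, 76]
  [41, 81, 76, 81]
M^⊗5:
  [41, 81, 76, 81]
  [41, 76, 83, 76]
  [41, 83, 76, 83]
  [41, 76, 81, 76]
Key observation: the optimum is the walk 3->1->3->1->3->1, with weight 41 min 69 min 41 min 69 min 41 = 41.
Optimal value attained by: walk 3->1->3->1->3->1.
Answer: (M^⊗5)[3][1] = 41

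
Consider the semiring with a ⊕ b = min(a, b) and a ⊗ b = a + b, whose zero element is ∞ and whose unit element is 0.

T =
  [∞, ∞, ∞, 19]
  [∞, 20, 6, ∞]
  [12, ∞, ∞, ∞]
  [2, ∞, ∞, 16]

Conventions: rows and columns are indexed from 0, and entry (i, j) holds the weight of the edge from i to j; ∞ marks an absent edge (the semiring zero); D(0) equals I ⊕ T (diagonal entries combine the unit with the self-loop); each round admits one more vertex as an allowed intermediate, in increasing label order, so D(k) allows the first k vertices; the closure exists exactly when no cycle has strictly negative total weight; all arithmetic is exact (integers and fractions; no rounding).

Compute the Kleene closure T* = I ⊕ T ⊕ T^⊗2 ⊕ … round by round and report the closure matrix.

D(0):
  [0, ∞, ∞, 19]
  [∞, 0, 6, ∞]
  [12, ∞, 0, ∞]
  [2, ∞, ∞, 0]
D(1):
  [0, ∞, ∞, 19]
  [∞, 0, 6, ∞]
  [12, ∞, 0, 31]
  [2, ∞, ∞, 0]
D(2):
  [0, ∞, ∞, 19]
  [∞, 0, 6, ∞]
  [12, ∞, 0, 31]
  [2, ∞, ∞, 0]
D(3):
  [0, ∞, ∞, 19]
  [18, 0, 6, 37]
  [12, ∞, 0, 31]
  [2, ∞, ∞, 0]
D(4):
  [0, ∞, ∞, 19]
  [18, 0, 6, 37]
  [12, ∞, 0, 31]
  [2, ∞, ∞, 0]
Answer: T* = [[0, ∞, ∞, 19], [18, 0, 6, 37], [12, ∞, 0, 31], [2, ∞, ∞, 0]]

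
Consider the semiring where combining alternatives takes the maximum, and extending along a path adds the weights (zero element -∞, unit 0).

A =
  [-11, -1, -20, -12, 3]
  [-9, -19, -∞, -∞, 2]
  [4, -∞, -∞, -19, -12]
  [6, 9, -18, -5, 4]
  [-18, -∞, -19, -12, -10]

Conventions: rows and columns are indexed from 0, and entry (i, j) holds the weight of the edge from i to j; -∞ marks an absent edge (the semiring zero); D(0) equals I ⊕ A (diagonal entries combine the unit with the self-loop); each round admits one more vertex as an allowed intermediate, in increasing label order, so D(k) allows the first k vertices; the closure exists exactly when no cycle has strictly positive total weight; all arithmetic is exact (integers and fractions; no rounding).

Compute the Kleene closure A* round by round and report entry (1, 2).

D(0):
  [0, -1, -20, -12, 3]
  [-9, 0, -∞, -∞, 2]
  [4, -∞, 0, -19, -12]
  [6, 9, -18, 0, 4]
  [-18, -∞, -19, -12, 0]
D(1):
  [0, -1, -20, -12, 3]
  [-9, 0, -29, -21, 2]
  [4, 3, 0, -8, 7]
  [6, 9, -14, 0, 9]
  [-18, -19, -19, -12, 0]
D(2):
  [0, -1, -20, -12, 3]
  [-9, 0, -29, -21, 2]
  [4, 3, 0, -8, 7]
  [6, 9, -14, 0, 11]
  [-18, -19, -19, -12, 0]
D(3):
  [0, -1, -20, -12, 3]
  [-9, 0, -29, -21, 2]
  [4, 3, 0, -8, 7]
  [6, 9, -14, 0, 11]
  [-15, -16, -19, -12, 0]
D(4):
  [0, -1, -20, -12, 3]
  [-9, 0, -29, -21, 2]
  [4, 3, 0, -8, 7]
  [6, 9, -14, 0, 11]
  [-6, -3, -19, -12, 0]
D(5):
  [0, 0, -16, -9, 3]
  [-4, 0, -17, -10, 2]
  [4, 4, 0, -5, 7]
  [6, 9, -8, 0, 11]
  [-6, -3, -19, -12, 0]
Answer: A*[1][2] = -17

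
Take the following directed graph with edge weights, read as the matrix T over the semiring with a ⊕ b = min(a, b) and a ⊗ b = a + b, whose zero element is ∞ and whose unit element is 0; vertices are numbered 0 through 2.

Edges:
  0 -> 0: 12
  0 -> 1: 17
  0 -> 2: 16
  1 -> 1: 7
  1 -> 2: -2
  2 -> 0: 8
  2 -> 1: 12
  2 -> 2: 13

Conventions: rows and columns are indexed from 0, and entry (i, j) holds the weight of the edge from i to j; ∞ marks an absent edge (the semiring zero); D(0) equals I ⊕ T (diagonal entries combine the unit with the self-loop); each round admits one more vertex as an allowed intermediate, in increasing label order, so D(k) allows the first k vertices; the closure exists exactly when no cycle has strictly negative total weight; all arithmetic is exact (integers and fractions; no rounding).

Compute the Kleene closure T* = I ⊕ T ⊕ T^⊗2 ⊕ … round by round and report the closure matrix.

D(0):
  [0, 17, 16]
  [∞, 0, -2]
  [8, 12, 0]
D(1):
  [0, 17, 16]
  [∞, 0, -2]
  [8, 12, 0]
D(2):
  [0, 17, 15]
  [∞, 0, -2]
  [8, 12, 0]
D(3):
  [0, 17, 15]
  [6, 0, -2]
  [8, 12, 0]
Answer: T* = [[0, 17, 15], [6, 0, -2], [8, 12, 0]]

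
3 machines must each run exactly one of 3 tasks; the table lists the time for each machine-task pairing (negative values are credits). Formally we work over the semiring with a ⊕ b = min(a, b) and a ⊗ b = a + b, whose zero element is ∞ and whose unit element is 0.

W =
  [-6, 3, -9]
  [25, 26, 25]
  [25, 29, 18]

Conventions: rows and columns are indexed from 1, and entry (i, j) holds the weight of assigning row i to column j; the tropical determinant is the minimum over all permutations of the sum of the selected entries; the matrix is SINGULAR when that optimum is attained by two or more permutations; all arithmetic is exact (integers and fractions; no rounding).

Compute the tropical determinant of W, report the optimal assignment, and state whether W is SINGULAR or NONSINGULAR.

σ = (1, 2, 3): (-6) + 26 + 18 = 38
σ = (1, 3, 2): (-6) + 25 + 29 = 48
σ = (2, 1, 3): 3 + 25 + 18 = 46
σ = (2, 3, 1): 3 + 25 + 25 = 53
σ = (3, 1, 2): (-9) + 25 + 29 = 45
σ = (3, 2, 1): (-9) + 26 + 25 = 42
Optimal value attained by: σ = (1, 2, 3).
Answer: det⊕(W) = 38; verdict: NONSINGULAR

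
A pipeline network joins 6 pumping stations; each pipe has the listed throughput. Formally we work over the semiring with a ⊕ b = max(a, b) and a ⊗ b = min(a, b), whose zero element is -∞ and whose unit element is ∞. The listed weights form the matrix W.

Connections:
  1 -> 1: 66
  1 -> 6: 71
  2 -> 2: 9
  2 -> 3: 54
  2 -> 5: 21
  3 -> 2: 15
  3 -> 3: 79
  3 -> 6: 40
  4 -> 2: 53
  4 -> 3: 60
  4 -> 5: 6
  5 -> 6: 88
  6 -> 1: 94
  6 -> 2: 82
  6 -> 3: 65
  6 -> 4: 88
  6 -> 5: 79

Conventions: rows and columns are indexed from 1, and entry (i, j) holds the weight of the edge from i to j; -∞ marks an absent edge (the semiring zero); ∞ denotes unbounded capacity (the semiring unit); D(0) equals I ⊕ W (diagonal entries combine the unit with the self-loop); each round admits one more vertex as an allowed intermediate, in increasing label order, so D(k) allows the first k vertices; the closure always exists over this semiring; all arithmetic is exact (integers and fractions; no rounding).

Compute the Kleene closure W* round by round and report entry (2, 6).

D(0):
  [∞, -∞, -∞, -∞, -∞, 71]
  [-∞, ∞, 54, -∞, 21, -∞]
  [-∞, 15, ∞, -∞, -∞, 40]
  [-∞, 53, 60, ∞, 6, -∞]
  [-∞, -∞, -∞, -∞, ∞, 88]
  [94, 82, 65, 88, 79, ∞]
D(1):
  [∞, -∞, -∞, -∞, -∞, 71]
  [-∞, ∞, 54, -∞, 21, -∞]
  [-∞, 15, ∞, -∞, -∞, 40]
  [-∞, 53, 60, ∞, 6, -∞]
  [-∞, -∞, -∞, -∞, ∞, 88]
  [94, 82, 65, 88, 79, ∞]
D(2):
  [∞, -∞, -∞, -∞, -∞, 71]
  [-∞, ∞, 54, -∞, 21, -∞]
  [-∞, 15, ∞, -∞, 15, 40]
  [-∞, 53, 60, ∞, 21, -∞]
  [-∞, -∞, -∞, -∞, ∞, 88]
  [94, 82, 65, 88, 79, ∞]
D(3):
  [∞, -∞, -∞, -∞, -∞, 71]
  [-∞, ∞, 54, -∞, 21, 40]
  [-∞, 15, ∞, -∞, 15, 40]
  [-∞, 53, 60, ∞, 21, 40]
  [-∞, -∞, -∞, -∞, ∞, 88]
  [94, 82, 65, 88, 79, ∞]
D(4):
  [∞, -∞, -∞, -∞, -∞, 71]
  [-∞, ∞, 54, -∞, 21, 40]
  [-∞, 15, ∞, -∞, 15, 40]
  [-∞, 53, 60, ∞, 21, 40]
  [-∞, -∞, -∞, -∞, ∞, 88]
  [94, 82, 65, 88, 79, ∞]
D(5):
  [∞, -∞, -∞, -∞, -∞, 71]
  [-∞, ∞, 54, -∞, 21, 40]
  [-∞, 15, ∞, -∞, 15, 40]
  [-∞, 53, 60, ∞, 21, 40]
  [-∞, -∞, -∞, -∞, ∞, 88]
  [94, 82, 65, 88, 79, ∞]
D(6):
  [∞, 71, 65, 71, 71, 71]
  [40, ∞, 54, 40, 40, 40]
  [40, 40, ∞, 40, 40, 40]
  [40, 53, 60, ∞, 40, 40]
  [88, 82, 65, 88, ∞, 88]
  [94, 82, 65, 88, 79, ∞]
Answer: W*[2][6] = 40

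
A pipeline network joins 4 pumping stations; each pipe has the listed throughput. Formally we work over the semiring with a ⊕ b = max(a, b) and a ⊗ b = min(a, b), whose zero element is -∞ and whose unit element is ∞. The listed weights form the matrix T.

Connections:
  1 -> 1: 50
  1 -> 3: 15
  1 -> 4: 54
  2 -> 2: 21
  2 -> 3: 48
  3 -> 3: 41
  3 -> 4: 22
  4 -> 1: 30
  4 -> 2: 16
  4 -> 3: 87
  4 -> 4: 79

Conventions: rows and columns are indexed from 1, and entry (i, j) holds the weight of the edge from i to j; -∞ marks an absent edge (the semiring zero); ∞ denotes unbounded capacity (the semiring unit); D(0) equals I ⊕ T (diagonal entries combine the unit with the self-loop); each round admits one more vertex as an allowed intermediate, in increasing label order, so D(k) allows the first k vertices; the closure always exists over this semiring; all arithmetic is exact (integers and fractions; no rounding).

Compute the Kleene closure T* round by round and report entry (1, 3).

D(0):
  [∞, -∞, 15, 54]
  [-∞, ∞, 48, -∞]
  [-∞, -∞, ∞, 22]
  [30, 16, 87, ∞]
D(1):
  [∞, -∞, 15, 54]
  [-∞, ∞, 48, -∞]
  [-∞, -∞, ∞, 22]
  [30, 16, 87, ∞]
D(2):
  [∞, -∞, 15, 54]
  [-∞, ∞, 48, -∞]
  [-∞, -∞, ∞, 22]
  [30, 16, 87, ∞]
D(3):
  [∞, -∞, 15, 54]
  [-∞, ∞, 48, 22]
  [-∞, -∞, ∞, 22]
  [30, 16, 87, ∞]
D(4):
  [∞, 16, 54, 54]
  [22, ∞, 48, 22]
  [22, 16, ∞, 22]
  [30, 16, 87, ∞]
Answer: T*[1][3] = 54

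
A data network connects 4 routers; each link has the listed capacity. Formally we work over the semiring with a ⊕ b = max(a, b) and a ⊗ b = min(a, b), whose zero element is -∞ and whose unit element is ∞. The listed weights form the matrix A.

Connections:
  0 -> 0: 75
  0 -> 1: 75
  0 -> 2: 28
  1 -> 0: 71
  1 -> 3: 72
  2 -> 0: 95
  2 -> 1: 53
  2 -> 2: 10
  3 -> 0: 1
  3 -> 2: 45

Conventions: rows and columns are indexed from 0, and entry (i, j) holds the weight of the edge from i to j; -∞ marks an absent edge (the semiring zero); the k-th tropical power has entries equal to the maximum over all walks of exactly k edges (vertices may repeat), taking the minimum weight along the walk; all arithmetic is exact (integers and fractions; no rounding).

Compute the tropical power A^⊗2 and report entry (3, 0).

A^⊗2:
  [75, 75, 28, 72]
  [71, 71, 45, -∞]
  [75, 75, 28, 53]
  [45, 45, 10, -∞]
Key observation: the optimum is the walk 3->2->0, with weight 45 min 95 = 45.
Optimal value attained by: walk 3->2->0.
Answer: (A^⊗2)[3][0] = 45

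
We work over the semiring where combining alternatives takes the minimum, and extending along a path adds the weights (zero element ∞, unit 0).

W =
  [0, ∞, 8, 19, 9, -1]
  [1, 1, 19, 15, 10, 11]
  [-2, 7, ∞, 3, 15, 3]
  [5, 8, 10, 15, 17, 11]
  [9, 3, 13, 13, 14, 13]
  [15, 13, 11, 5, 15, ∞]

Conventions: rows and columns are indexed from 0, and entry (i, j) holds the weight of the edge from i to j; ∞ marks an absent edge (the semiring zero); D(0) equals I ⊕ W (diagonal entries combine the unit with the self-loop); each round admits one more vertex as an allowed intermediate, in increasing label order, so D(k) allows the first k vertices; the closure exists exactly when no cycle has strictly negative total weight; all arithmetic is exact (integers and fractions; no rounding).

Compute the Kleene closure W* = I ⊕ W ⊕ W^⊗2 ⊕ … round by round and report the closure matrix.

D(0):
  [0, ∞, 8, 19, 9, -1]
  [1, 0, 19, 15, 10, 11]
  [-2, 7, 0, 3, 15, 3]
  [5, 8, 10, 0, 17, 11]
  [9, 3, 13, 13, 0, 13]
  [15, 13, 11, 5, 15, 0]
D(1):
  [0, ∞, 8, 19, 9, -1]
  [1, 0, 9, 15, 10, 0]
  [-2, 7, 0, 3, 7, -3]
  [5, 8, 10, 0, 14, 4]
  [9, 3, 13, 13, 0, 8]
  [15, 13, 11, 5, 15, 0]
D(2):
  [0, ∞, 8, 19, 9, -1]
  [1, 0, 9, 15, 10, 0]
  [-2, 7, 0, 3, 7, -3]
  [5, 8, 10, 0, 14, 4]
  [4, 3, 12, 13, 0, 3]
  [14, 13, 11, 5, 15, 0]
D(3):
  [0, 15, 8, 11, 9, -1]
  [1, 0, 9, 12, 10, 0]
  [-2, 7, 0, 3, 7, -3]
  [5, 8, 10, 0, 14, 4]
  [4, 3, 12, 13, 0, 3]
  [9, 13, 11, 5, 15, 0]
D(4):
  [0, 15, 8, 11, 9, -1]
  [1, 0, 9, 12, 10, 0]
  [-2, 7, 0, 3, 7, -3]
  [5, 8, 10, 0, 14, 4]
  [4, 3, 12, 13, 0, 3]
  [9, 13, 11, 5, 15, 0]
D(5):
  [0, 12, 8, 11, 9, -1]
  [1, 0, 9, 12, 10, 0]
  [-2, 7, 0, 3, 7, -3]
  [5, 8, 10, 0, 14, 4]
  [4, 3, 12, 13, 0, 3]
  [9, 13, 11, 5, 15, 0]
D(6):
  [0, 12, 8, 4, 9, -1]
  [1, 0, 9, 5, 10, 0]
  [-2, 7, 0, 2, 7, -3]
  [5, 8, 10, 0, 14, 4]
  [4, 3, 12, 8, 0, 3]
  [9, 13, 11, 5, 15, 0]
Answer: W* = [[0, 12, 8, 4, 9, -1], [1, 0, 9, 5, 10, 0], [-2, 7, 0, 2, 7, -3], [5, 8, 10, 0, 14, 4], [4, 3, 12, 8, 0, 3], [9, 13, 11, 5, 15, 0]]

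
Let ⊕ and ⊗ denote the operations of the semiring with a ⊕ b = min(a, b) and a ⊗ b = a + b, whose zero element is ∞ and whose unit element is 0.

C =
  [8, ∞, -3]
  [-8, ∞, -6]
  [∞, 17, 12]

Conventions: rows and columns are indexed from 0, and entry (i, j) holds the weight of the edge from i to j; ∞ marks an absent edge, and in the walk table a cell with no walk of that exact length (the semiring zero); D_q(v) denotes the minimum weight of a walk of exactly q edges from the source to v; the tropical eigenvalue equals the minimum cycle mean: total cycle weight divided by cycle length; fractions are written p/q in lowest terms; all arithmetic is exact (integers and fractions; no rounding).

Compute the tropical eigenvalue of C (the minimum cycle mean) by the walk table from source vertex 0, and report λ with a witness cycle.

q=0: [0, ∞, ∞]
q=1: [8, ∞, -3]
q=2: [16, 14, 5]
q=3: [6, 22, 8]
Optimal cycle mean attained by: cycle 0->2->1->0, total (-3) + 17 + (-8), length 3.
Answer: λ = 2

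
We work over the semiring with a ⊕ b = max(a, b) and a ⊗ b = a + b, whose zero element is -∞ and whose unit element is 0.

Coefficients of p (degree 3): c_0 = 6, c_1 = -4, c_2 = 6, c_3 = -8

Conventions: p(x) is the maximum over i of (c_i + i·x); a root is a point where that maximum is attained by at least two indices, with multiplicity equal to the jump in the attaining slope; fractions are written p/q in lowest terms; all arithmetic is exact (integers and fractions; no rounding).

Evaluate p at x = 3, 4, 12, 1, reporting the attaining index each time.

p(3) = max(6+0·3=6, -4+1·3=-1, 6+2·3=12, -8+3·3=1) = 12 (attained by i=2)
p(4) = max(6+0·4=6, -4+1·4=0, 6+2·4=14, -8+3·4=4) = 14 (attained by i=2)
p(12) = max(6+0·12=6, -4+1·12=8, 6+2·12=30, -8+3·12=28) = 30 (attained by i=2)
p(1) = max(6+0·1=6, -4+1·1=-3, 6+2·1=8, -8+3·1=-5) = 8 (attained by i=2)
Answer: p(3) = 12; p(4) = 14; p(12) = 30; p(1) = 8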